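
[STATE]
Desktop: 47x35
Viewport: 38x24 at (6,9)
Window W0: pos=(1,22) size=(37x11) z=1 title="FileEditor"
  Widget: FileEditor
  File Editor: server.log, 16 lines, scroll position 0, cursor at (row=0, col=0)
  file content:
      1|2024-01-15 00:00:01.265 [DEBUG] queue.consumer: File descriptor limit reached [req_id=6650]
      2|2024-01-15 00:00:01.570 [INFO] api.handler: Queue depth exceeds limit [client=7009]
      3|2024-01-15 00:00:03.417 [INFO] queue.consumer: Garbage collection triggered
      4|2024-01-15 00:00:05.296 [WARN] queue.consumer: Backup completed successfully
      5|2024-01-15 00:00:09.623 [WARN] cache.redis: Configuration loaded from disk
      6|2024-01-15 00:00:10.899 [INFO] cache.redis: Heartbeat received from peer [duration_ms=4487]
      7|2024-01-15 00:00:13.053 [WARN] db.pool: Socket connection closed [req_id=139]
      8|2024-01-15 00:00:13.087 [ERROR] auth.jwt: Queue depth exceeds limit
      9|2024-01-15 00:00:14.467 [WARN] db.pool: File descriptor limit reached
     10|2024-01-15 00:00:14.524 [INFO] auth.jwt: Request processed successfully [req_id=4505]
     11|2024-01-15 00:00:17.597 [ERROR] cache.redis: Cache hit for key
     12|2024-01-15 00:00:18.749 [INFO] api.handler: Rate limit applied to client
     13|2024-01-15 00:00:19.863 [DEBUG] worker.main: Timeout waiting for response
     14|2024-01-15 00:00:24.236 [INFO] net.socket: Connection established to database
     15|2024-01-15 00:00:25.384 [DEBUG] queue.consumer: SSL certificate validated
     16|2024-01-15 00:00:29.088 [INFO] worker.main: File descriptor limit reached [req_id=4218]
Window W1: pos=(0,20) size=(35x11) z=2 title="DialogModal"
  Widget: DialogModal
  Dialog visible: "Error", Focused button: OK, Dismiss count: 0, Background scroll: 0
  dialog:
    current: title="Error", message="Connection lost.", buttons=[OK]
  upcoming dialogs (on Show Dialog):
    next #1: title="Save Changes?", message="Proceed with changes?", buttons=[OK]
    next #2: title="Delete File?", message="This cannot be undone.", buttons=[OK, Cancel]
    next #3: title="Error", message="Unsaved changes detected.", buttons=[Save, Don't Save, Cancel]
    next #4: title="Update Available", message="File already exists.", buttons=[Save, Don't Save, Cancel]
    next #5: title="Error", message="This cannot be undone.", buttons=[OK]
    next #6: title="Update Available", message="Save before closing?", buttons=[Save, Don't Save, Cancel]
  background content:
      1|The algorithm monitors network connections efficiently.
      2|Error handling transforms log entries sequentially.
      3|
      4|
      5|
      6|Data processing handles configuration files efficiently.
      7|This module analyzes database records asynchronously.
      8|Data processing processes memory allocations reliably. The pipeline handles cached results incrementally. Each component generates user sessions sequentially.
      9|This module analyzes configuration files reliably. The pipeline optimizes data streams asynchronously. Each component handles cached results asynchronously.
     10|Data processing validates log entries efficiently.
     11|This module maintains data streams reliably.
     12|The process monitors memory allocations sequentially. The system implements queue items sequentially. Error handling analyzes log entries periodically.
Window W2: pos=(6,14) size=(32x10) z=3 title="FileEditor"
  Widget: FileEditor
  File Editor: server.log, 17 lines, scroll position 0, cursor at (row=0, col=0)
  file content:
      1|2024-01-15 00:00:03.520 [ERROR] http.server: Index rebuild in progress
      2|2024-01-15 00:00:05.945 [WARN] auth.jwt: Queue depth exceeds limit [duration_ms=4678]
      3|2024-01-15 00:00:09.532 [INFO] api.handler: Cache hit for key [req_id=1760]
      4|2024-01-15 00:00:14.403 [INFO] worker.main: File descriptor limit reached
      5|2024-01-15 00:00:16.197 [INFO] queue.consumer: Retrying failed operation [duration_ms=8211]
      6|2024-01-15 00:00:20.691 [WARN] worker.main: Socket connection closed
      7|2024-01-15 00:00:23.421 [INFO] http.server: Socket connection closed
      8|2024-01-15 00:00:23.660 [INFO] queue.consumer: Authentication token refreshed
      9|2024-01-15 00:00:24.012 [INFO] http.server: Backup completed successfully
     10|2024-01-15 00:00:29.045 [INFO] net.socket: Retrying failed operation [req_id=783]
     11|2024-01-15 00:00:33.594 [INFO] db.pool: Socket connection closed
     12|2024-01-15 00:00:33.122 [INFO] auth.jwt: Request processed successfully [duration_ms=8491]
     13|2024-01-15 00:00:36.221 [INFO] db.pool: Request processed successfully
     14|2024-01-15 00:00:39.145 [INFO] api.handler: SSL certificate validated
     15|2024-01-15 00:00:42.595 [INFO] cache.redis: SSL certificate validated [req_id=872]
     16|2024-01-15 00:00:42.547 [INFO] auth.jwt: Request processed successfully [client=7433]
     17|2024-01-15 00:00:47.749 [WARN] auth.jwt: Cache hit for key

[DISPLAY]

                                      
                                      
                                      
                                      
                                      
┏━━━━━━━━━━━━━━━━━━━━━━━━━━━━━━┓      
┃ FileEditor                   ┃      
┠──────────────────────────────┨      
┃█024-01-15 00:00:03.520 [ERRO▲┃      
┃2024-01-15 00:00:05.945 [WARN█┃      
┃2024-01-15 00:00:09.532 [INFO░┃      
┃2024-01-15 00:00:14.403 [INFO░┃      
┃2024-01-15 00:00:16.197 [INFO░┃      
┃2024-01-15 00:00:20.691 [WARN▼┃      
┗━━━━━━━━━━━━━━━━━━━━━━━━━━━━━━┛      
 ┌──────────────────┐log ent┃──┨      
 │      Error       │       ┃u▲┃      
 │ Connection lost. │       ┃i█┃      
 │       [OK]       │       ┃e░┃      
p└──────────────────┘nfigura┃e░┃      
module analyzes database rec┃c░┃      
━━━━━━━━━━━━━━━━━━━━━━━━━━━━┛c░┃      
-01-15 00:00:13.053 [WARN] db.▼┃      
━━━━━━━━━━━━━━━━━━━━━━━━━━━━━━━┛      


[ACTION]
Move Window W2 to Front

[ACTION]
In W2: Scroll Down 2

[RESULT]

                                      
                                      
                                      
                                      
                                      
┏━━━━━━━━━━━━━━━━━━━━━━━━━━━━━━┓      
┃ FileEditor                   ┃      
┠──────────────────────────────┨      
┃2024-01-15 00:00:09.532 [INFO▲┃      
┃2024-01-15 00:00:14.403 [INFO█┃      
┃2024-01-15 00:00:16.197 [INFO░┃      
┃2024-01-15 00:00:20.691 [WARN░┃      
┃2024-01-15 00:00:23.421 [INFO░┃      
┃2024-01-15 00:00:23.660 [INFO▼┃      
┗━━━━━━━━━━━━━━━━━━━━━━━━━━━━━━┛      
 ┌──────────────────┐log ent┃──┨      
 │      Error       │       ┃u▲┃      
 │ Connection lost. │       ┃i█┃      
 │       [OK]       │       ┃e░┃      
p└──────────────────┘nfigura┃e░┃      
module analyzes database rec┃c░┃      
━━━━━━━━━━━━━━━━━━━━━━━━━━━━┛c░┃      
-01-15 00:00:13.053 [WARN] db.▼┃      
━━━━━━━━━━━━━━━━━━━━━━━━━━━━━━━┛      


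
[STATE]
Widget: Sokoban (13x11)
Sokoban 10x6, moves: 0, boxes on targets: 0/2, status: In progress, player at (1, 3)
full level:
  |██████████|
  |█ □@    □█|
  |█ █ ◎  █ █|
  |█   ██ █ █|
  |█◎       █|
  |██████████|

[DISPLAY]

██████████   
█ □@    □█   
█ █ ◎  █ █   
█   ██ █ █   
█◎       █   
██████████   
Moves: 0  0/2
             
             
             
             


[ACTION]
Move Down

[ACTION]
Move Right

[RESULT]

██████████   
█ □     □█   
█ █ +  █ █   
█   ██ █ █   
█◎       █   
██████████   
Moves: 2  0/2
             
             
             
             


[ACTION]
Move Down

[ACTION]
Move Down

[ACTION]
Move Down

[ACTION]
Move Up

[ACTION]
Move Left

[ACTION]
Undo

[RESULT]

██████████   
█ □ @   □█   
█ █ ◎  █ █   
█   ██ █ █   
█◎       █   
██████████   
Moves: 3  0/2
             
             
             
             


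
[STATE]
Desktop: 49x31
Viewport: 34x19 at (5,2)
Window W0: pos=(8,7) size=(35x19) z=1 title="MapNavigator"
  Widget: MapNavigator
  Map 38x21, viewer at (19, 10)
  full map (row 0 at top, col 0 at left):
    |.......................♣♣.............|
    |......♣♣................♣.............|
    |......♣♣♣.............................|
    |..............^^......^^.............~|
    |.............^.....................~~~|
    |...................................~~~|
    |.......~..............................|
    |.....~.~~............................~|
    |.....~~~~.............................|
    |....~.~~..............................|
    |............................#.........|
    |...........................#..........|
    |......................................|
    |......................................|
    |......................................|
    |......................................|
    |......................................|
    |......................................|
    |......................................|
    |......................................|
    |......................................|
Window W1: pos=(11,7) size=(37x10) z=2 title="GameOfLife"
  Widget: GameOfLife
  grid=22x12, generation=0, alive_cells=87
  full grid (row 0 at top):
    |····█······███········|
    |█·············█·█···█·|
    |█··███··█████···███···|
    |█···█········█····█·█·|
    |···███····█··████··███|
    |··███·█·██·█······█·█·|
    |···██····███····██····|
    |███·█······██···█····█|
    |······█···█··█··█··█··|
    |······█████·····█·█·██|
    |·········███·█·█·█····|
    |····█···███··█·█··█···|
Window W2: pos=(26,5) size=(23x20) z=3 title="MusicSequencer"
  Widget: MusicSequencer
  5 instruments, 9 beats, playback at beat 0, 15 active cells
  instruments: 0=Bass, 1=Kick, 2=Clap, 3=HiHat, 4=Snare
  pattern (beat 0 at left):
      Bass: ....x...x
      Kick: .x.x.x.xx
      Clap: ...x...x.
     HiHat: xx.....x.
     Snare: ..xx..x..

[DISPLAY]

                                  
                                  
                                  
                     ┏━━━━━━━━━━━━
                     ┃ MusicSequen
   ┏━━┏━━━━━━━━━━━━━━┠────────────
   ┃ M┃ GameOfLife   ┃      ▼12345
   ┠──┠──────────────┃  Bass····█·
   ┃..┃Gen: 0        ┃  Kick·█·█·█
   ┃..┃█···█········█┃  Clap···█··
   ┃..┃···███····█··█┃ HiHat██····
   ┃..┃··███·█·██·█··┃ Snare··██··
   ┃..┃···██····███··┃            
   ┃..┃███·█······██·┃            
   ┃.~┗━━━━━━━━━━━━━━┃            
   ┃................@┃            
   ┃.................┃            
   ┃.................┃            
   ┃.................┃            


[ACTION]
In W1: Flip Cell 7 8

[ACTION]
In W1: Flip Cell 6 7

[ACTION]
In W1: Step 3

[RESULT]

                                  
                                  
                                  
                     ┏━━━━━━━━━━━━
                     ┃ MusicSequen
   ┏━━┏━━━━━━━━━━━━━━┠────────────
   ┃ M┃ GameOfLife   ┃      ▼12345
   ┠──┠──────────────┃  Bass····█·
   ┃..┃Gen: 3        ┃  Kick·█·█·█
   ┃..┃·█··█·······█·┃  Clap···█··
   ┃..┃··██··█·······┃ HiHat██····
   ┃..┃··█···█·······┃ Snare··██··
   ┃..┃·█·█·█·······█┃            
   ┃..┃█····██·█·██·█┃            
   ┃.~┗━━━━━━━━━━━━━━┃            
   ┃................@┃            
   ┃.................┃            
   ┃.................┃            
   ┃.................┃            


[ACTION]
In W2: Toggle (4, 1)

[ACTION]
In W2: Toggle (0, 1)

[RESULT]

                                  
                                  
                                  
                     ┏━━━━━━━━━━━━
                     ┃ MusicSequen
   ┏━━┏━━━━━━━━━━━━━━┠────────────
   ┃ M┃ GameOfLife   ┃      ▼12345
   ┠──┠──────────────┃  Bass·█··█·
   ┃..┃Gen: 3        ┃  Kick·█·█·█
   ┃..┃·█··█·······█·┃  Clap···█··
   ┃..┃··██··█·······┃ HiHat██····
   ┃..┃··█···█·······┃ Snare·███··
   ┃..┃·█·█·█·······█┃            
   ┃..┃█····██·█·██·█┃            
   ┃.~┗━━━━━━━━━━━━━━┃            
   ┃................@┃            
   ┃.................┃            
   ┃.................┃            
   ┃.................┃            


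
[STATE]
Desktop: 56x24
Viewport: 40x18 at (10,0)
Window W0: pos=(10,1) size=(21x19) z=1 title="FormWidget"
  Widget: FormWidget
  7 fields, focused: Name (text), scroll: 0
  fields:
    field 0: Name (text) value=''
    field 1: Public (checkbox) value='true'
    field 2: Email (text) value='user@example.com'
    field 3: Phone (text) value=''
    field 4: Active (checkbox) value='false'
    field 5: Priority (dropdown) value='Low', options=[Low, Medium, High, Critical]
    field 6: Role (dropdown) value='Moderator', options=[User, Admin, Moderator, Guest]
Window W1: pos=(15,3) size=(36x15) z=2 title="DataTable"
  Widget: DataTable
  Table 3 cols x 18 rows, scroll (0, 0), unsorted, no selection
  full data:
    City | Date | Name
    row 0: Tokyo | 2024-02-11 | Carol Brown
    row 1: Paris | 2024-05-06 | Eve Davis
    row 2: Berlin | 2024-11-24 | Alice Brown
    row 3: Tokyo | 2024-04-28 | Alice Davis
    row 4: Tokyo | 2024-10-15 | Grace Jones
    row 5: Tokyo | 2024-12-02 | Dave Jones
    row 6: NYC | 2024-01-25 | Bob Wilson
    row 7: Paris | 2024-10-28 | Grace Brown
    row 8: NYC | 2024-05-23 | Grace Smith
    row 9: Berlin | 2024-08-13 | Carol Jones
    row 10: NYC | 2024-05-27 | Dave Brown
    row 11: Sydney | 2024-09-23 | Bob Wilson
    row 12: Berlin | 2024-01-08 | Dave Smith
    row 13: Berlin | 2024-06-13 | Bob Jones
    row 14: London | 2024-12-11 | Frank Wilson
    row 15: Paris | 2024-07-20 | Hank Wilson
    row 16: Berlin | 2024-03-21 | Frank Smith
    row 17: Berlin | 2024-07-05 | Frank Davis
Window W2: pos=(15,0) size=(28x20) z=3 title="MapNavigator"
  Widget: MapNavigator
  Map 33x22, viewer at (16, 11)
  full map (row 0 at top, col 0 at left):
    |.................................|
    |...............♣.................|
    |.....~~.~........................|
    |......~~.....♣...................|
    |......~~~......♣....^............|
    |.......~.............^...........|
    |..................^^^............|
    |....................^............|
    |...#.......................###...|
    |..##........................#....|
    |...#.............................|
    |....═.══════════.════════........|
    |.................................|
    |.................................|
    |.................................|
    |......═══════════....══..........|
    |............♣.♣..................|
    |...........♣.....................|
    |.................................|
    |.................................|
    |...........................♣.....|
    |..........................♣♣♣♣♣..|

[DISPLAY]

     ┏━━━━━━━━━━━━━━━━━━━━━━━━━━┓       
┏━━━━┃ MapNavigator             ┃       
┃ For┠──────────────────────────┨       
┠────┃...~~.....♣...............┃━━━━━━━
┃> Na┃...~~~......♣....^........┃       
┃  Pu┃....~.............^.......┃───────
┃  Em┃...............^^^........┃       
┃  Ph┃.................^........┃───    
┃  Ac┃#.......................##┃wn     
┃  Pr┃#........................#┃       
┃  Ro┃#.........................┃wn     
┃    ┃.═.══════════@════════....┃is     
┃    ┃..........................┃es     
┃    ┃..........................┃s      
┃    ┃..........................┃n      
┃    ┃...═══════════....══......┃wn     
┃    ┃.........♣.♣..............┃th     
┃    ┃........♣.................┃━━━━━━━


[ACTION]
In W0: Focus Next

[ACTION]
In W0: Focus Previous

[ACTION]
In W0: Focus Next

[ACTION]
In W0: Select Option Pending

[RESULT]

     ┏━━━━━━━━━━━━━━━━━━━━━━━━━━┓       
┏━━━━┃ MapNavigator             ┃       
┃ For┠──────────────────────────┨       
┠────┃...~~.....♣...............┃━━━━━━━
┃  Na┃...~~~......♣....^........┃       
┃> Pu┃....~.............^.......┃───────
┃  Em┃...............^^^........┃       
┃  Ph┃.................^........┃───    
┃  Ac┃#.......................##┃wn     
┃  Pr┃#........................#┃       
┃  Ro┃#.........................┃wn     
┃    ┃.═.══════════@════════....┃is     
┃    ┃..........................┃es     
┃    ┃..........................┃s      
┃    ┃..........................┃n      
┃    ┃...═══════════....══......┃wn     
┃    ┃.........♣.♣..............┃th     
┃    ┃........♣.................┃━━━━━━━


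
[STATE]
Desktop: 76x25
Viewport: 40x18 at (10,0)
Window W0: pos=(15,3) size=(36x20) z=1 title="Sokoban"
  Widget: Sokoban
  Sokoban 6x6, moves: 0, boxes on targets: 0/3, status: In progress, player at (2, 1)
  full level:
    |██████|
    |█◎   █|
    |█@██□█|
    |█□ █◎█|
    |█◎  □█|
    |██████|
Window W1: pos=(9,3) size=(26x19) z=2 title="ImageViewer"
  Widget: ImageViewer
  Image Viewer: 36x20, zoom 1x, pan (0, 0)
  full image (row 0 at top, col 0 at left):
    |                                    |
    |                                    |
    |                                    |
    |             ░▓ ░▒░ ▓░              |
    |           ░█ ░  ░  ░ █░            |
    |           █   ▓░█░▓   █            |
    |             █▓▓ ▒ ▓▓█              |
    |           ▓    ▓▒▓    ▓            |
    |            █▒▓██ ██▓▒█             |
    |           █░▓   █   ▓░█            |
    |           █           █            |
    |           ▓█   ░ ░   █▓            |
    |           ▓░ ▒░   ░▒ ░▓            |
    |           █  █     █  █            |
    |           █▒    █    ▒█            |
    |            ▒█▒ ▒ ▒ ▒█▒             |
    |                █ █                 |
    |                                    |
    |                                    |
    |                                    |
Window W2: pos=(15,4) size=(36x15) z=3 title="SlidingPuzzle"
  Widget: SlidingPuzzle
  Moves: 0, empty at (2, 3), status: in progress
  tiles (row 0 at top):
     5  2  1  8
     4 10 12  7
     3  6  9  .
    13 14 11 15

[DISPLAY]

                                        
                                        
                                        
━━━━━━━━━━━━━━━━━━━━━━━━┓━━━━━━━━━━━━━━━
 Imag┏━━━━━━━━━━━━━━━━━━━━━━━━━━━━━━━━━━
─────┃ SlidingPuzzle                    
     ┠──────────────────────────────────
     ┃┌────┬────┬────┬────┐             
     ┃│  5 │  2 │  1 │  8 │             
     ┃├────┼────┼────┼────┤             
     ┃│  4 │ 10 │ 12 │  7 │             
     ┃├────┼────┼────┼────┤             
     ┃│  3 │  6 │  9 │    │             
     ┃├────┼────┼────┼────┤             
     ┃│ 13 │ 14 │ 11 │ 15 │             
     ┃└────┴────┴────┴────┘             
     ┃Moves: 0                          
     ┃                                  


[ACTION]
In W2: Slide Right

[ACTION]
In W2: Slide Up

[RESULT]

                                        
                                        
                                        
━━━━━━━━━━━━━━━━━━━━━━━━┓━━━━━━━━━━━━━━━
 Imag┏━━━━━━━━━━━━━━━━━━━━━━━━━━━━━━━━━━
─────┃ SlidingPuzzle                    
     ┠──────────────────────────────────
     ┃┌────┬────┬────┬────┐             
     ┃│  5 │  2 │  1 │  8 │             
     ┃├────┼────┼────┼────┤             
     ┃│  4 │ 10 │ 12 │  7 │             
     ┃├────┼────┼────┼────┤             
     ┃│  3 │  6 │ 11 │  9 │             
     ┃├────┼────┼────┼────┤             
     ┃│ 13 │ 14 │    │ 15 │             
     ┃└────┴────┴────┴────┘             
     ┃Moves: 2                          
     ┃                                  


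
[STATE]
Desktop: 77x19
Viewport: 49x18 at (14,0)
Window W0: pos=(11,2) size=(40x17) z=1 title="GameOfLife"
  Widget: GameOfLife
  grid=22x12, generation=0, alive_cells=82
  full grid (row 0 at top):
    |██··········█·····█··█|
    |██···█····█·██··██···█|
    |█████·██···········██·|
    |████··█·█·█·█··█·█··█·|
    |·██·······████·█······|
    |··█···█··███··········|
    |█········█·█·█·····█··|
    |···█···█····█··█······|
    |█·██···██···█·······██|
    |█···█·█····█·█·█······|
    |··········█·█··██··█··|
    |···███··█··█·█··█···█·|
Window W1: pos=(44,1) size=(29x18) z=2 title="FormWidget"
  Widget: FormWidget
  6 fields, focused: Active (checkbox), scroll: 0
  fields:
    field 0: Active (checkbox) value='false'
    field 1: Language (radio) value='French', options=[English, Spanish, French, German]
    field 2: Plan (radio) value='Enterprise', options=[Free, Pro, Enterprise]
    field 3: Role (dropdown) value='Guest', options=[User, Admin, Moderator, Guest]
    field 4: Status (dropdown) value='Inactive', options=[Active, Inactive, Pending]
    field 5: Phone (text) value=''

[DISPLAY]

                                                 
                              ┏━━━━━━━━━━━━━━━━━━
━━━━━━━━━━━━━━━━━━━━━━━━━━━━━━┃ FormWidget       
ameOfLife                     ┠──────────────────
──────────────────────────────┃> Active:     [ ] 
n: 0                          ┃  Language:   ( ) 
··········█·····█··█          ┃  Plan:       ( ) 
···█····█·██··██···█          ┃  Role:       [Gue
███·██···········██·          ┃  Status:     [Ina
██··█·█·█·█··█·█··█·          ┃  Phone:      [   
█·······████·█······          ┃                  
█···█··███··········          ┃                  
·······█·█·█·····█··          ┃                  
·█···█····█··█······          ┃                  
██···██···█·······██          ┃                  
··█·█····█·█·█······          ┃                  
········█·█··██··█··          ┃                  
·███··█··█·█··█···█·          ┃                  


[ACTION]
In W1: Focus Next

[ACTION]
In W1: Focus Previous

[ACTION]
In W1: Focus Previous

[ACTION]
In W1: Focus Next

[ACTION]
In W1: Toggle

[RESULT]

                                                 
                              ┏━━━━━━━━━━━━━━━━━━
━━━━━━━━━━━━━━━━━━━━━━━━━━━━━━┃ FormWidget       
ameOfLife                     ┠──────────────────
──────────────────────────────┃> Active:     [x] 
n: 0                          ┃  Language:   ( ) 
··········█·····█··█          ┃  Plan:       ( ) 
···█····█·██··██···█          ┃  Role:       [Gue
███·██···········██·          ┃  Status:     [Ina
██··█·█·█·█··█·█··█·          ┃  Phone:      [   
█·······████·█······          ┃                  
█···█··███··········          ┃                  
·······█·█·█·····█··          ┃                  
·█···█····█··█······          ┃                  
██···██···█·······██          ┃                  
··█·█····█·█·█······          ┃                  
········█·█··██··█··          ┃                  
·███··█··█·█··█···█·          ┃                  


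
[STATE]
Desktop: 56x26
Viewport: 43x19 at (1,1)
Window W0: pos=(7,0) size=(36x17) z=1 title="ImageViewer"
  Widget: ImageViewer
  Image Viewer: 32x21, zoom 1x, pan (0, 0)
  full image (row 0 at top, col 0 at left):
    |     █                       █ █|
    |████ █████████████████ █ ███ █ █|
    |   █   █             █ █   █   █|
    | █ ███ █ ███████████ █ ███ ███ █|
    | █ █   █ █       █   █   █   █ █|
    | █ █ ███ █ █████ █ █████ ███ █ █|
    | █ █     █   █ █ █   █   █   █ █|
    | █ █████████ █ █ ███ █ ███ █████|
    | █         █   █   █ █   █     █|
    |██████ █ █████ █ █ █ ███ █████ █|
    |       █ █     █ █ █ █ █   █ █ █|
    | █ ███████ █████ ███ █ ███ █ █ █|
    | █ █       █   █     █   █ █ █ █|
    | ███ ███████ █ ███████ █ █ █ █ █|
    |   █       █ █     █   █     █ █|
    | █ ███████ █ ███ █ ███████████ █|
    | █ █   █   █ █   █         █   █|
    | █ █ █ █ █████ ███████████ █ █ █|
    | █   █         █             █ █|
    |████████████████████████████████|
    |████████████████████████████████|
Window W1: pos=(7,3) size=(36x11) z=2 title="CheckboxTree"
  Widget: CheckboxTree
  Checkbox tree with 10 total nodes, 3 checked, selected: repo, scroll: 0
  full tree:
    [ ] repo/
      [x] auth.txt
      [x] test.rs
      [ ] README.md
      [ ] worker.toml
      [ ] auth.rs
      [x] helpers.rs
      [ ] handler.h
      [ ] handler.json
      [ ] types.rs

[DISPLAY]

      ┃ ImageViewer                      ┃ 
      ┠──────────────────────────────────┨ 
      ┏━━━━━━━━━━━━━━━━━━━━━━━━━━━━━━━━━━┓ 
      ┃ CheckboxTree                     ┃ 
      ┠──────────────────────────────────┨ 
      ┃>[-] repo/                        ┃ 
      ┃   [x] auth.txt                   ┃ 
      ┃   [x] test.rs                    ┃ 
      ┃   [ ] README.md                  ┃ 
      ┃   [ ] worker.toml                ┃ 
      ┃   [ ] auth.rs                    ┃ 
      ┃   [x] helpers.rs                 ┃ 
      ┗━━━━━━━━━━━━━━━━━━━━━━━━━━━━━━━━━━┛ 
      ┃ █ ███████ █████ ███ █ ███ █ █ █  ┃ 
      ┃ █ █       █   █     █   █ █ █ █  ┃ 
      ┗━━━━━━━━━━━━━━━━━━━━━━━━━━━━━━━━━━┛ 
                                           
                                           
                                           


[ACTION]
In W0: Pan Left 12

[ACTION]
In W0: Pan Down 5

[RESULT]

      ┃ ImageViewer                      ┃ 
      ┠──────────────────────────────────┨ 
      ┏━━━━━━━━━━━━━━━━━━━━━━━━━━━━━━━━━━┓ 
      ┃ CheckboxTree                     ┃ 
      ┠──────────────────────────────────┨ 
      ┃>[-] repo/                        ┃ 
      ┃   [x] auth.txt                   ┃ 
      ┃   [x] test.rs                    ┃ 
      ┃   [ ] README.md                  ┃ 
      ┃   [ ] worker.toml                ┃ 
      ┃   [ ] auth.rs                    ┃ 
      ┃   [x] helpers.rs                 ┃ 
      ┗━━━━━━━━━━━━━━━━━━━━━━━━━━━━━━━━━━┛ 
      ┃ █ █   █   █ █   █         █   █  ┃ 
      ┃ █ █ █ █ █████ ███████████ █ █ █  ┃ 
      ┗━━━━━━━━━━━━━━━━━━━━━━━━━━━━━━━━━━┛ 
                                           
                                           
                                           


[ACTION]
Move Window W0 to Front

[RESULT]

      ┃ ImageViewer                      ┃ 
      ┠──────────────────────────────────┨ 
      ┃ █ █ ███ █ █████ █ █████ ███ █ █  ┃ 
      ┃ █ █     █   █ █ █   █   █   █ █  ┃ 
      ┃ █ █████████ █ █ ███ █ ███ █████  ┃ 
      ┃ █         █   █   █ █   █     █  ┃ 
      ┃██████ █ █████ █ █ █ ███ █████ █  ┃ 
      ┃       █ █     █ █ █ █ █   █ █ █  ┃ 
      ┃ █ ███████ █████ ███ █ ███ █ █ █  ┃ 
      ┃ █ █       █   █     █   █ █ █ █  ┃ 
      ┃ ███ ███████ █ ███████ █ █ █ █ █  ┃ 
      ┃   █       █ █     █   █     █ █  ┃ 
      ┃ █ ███████ █ ███ █ ███████████ █  ┃ 
      ┃ █ █   █   █ █   █         █   █  ┃ 
      ┃ █ █ █ █ █████ ███████████ █ █ █  ┃ 
      ┗━━━━━━━━━━━━━━━━━━━━━━━━━━━━━━━━━━┛ 
                                           
                                           
                                           


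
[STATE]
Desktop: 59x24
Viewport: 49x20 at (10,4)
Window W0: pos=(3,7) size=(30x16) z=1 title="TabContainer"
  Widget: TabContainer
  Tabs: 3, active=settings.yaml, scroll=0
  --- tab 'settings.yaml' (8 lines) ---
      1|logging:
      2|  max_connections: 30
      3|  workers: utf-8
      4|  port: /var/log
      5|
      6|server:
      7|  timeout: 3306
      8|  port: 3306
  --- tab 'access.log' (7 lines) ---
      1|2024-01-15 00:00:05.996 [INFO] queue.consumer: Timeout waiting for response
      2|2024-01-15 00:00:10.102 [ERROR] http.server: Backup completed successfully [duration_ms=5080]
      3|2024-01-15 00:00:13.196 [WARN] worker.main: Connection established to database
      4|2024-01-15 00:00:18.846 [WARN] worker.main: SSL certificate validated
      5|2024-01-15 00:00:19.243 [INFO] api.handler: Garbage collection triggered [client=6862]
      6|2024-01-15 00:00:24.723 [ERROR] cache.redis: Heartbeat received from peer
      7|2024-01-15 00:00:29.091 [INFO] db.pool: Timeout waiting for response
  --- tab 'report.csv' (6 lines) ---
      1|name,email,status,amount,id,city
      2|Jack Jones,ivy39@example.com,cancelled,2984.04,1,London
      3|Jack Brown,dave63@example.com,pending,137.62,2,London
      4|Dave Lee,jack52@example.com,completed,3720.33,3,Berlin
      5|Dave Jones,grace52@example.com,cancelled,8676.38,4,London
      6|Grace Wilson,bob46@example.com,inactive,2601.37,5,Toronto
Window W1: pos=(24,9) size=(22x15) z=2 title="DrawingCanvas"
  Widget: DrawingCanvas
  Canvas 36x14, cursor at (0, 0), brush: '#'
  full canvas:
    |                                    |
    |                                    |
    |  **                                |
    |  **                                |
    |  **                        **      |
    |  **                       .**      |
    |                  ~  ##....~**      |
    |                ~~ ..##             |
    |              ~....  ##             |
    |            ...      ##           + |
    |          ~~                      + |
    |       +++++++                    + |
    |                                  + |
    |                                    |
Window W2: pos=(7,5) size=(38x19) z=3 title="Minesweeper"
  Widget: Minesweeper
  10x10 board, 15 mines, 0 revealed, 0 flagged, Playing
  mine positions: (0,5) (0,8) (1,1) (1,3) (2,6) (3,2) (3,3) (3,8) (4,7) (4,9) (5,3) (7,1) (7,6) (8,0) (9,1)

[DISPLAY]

                                                 
━━━━━━━━━━━━━━━━━━━━━━━━━━━━━━━━━━┓              
inesweeper                        ┃              
──────────────────────────────────┨              
■■■■■■■■                          ┃              
■■■■■■■■                          ┃┓             
■■■■■■■■                          ┃┃             
■■■■■■■■                          ┃┨             
■■■■■■■■                          ┃┃             
■■■■■■■■                          ┃┃             
■■■■■■■■                          ┃┃             
■■■■■■■■                          ┃┃             
■■■■■■■■                          ┃┃             
■■■■■■■■                          ┃┃             
                                  ┃┃             
                                  ┃┃             
                                  ┃┃             
                                  ┃┃             
                                  ┃┃             
━━━━━━━━━━━━━━━━━━━━━━━━━━━━━━━━━━┛┛             


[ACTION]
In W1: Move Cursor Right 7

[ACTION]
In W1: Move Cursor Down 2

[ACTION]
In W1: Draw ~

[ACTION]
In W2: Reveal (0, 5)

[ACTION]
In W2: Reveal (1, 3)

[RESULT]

                                                 
━━━━━━━━━━━━━━━━━━━━━━━━━━━━━━━━━━┓              
inesweeper                        ┃              
──────────────────────────────────┨              
■■■✹■■✹■                          ┃              
■✹■■■■■■                          ┃┓             
■■■■✹■■■                          ┃┃             
✹✹■■■■✹■                          ┃┨             
■■■■■✹■✹                          ┃┃             
■✹■■■■■■                          ┃┃             
■■■■■■■■                          ┃┃             
■■■■✹■■■                          ┃┃             
■■■■■■■■                          ┃┃             
■■■■■■■■                          ┃┃             
                                  ┃┃             
                                  ┃┃             
                                  ┃┃             
                                  ┃┃             
                                  ┃┃             
━━━━━━━━━━━━━━━━━━━━━━━━━━━━━━━━━━┛┛             


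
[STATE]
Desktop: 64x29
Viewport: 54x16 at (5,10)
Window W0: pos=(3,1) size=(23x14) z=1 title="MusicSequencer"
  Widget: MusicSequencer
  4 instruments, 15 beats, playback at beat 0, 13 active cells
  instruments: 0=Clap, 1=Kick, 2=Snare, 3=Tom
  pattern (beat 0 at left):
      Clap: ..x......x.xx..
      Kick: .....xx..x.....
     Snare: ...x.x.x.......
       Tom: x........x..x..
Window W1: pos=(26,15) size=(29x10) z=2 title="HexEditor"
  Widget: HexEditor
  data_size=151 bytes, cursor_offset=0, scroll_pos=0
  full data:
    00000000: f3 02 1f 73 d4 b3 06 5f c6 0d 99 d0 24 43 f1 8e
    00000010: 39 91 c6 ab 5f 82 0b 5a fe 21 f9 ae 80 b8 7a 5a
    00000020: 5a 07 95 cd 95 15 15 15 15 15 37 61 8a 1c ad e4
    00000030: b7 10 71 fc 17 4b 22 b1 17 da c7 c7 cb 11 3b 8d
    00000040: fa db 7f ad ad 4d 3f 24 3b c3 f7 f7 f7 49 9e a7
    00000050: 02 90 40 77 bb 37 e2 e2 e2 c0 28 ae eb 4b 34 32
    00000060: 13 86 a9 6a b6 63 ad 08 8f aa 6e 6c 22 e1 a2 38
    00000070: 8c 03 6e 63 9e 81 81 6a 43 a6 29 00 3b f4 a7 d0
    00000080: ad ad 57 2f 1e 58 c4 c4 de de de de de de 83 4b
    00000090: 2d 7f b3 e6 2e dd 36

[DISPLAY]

                    ┃                                 
                    ┃                                 
                    ┃                                 
                    ┃                                 
━━━━━━━━━━━━━━━━━━━━┛                                 
                     ┏━━━━━━━━━━━━━━━━━━━━━━━━━━━┓    
                     ┃ HexEditor                 ┃    
                     ┠───────────────────────────┨    
                     ┃00000000  F3 02 1f 73 d4 b3┃    
                     ┃00000010  39 91 c6 ab 5f 82┃    
                     ┃00000020  5a 07 95 cd 95 15┃    
                     ┃00000030  b7 10 71 fc 17 4b┃    
                     ┃00000040  fa db 7f ad ad 4d┃    
                     ┃00000050  02 90 40 77 bb 37┃    
                     ┗━━━━━━━━━━━━━━━━━━━━━━━━━━━┛    
                                                      


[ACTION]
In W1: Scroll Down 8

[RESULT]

                    ┃                                 
                    ┃                                 
                    ┃                                 
                    ┃                                 
━━━━━━━━━━━━━━━━━━━━┛                                 
                     ┏━━━━━━━━━━━━━━━━━━━━━━━━━━━┓    
                     ┃ HexEditor                 ┃    
                     ┠───────────────────────────┨    
                     ┃00000080  ad ad 57 2f 1e 58┃    
                     ┃00000090  2d 7f b3 e6 2e dd┃    
                     ┃                           ┃    
                     ┃                           ┃    
                     ┃                           ┃    
                     ┃                           ┃    
                     ┗━━━━━━━━━━━━━━━━━━━━━━━━━━━┛    
                                                      


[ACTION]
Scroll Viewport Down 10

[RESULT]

                    ┃                                 
━━━━━━━━━━━━━━━━━━━━┛                                 
                     ┏━━━━━━━━━━━━━━━━━━━━━━━━━━━┓    
                     ┃ HexEditor                 ┃    
                     ┠───────────────────────────┨    
                     ┃00000080  ad ad 57 2f 1e 58┃    
                     ┃00000090  2d 7f b3 e6 2e dd┃    
                     ┃                           ┃    
                     ┃                           ┃    
                     ┃                           ┃    
                     ┃                           ┃    
                     ┗━━━━━━━━━━━━━━━━━━━━━━━━━━━┛    
                                                      
                                                      
                                                      
                                                      
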